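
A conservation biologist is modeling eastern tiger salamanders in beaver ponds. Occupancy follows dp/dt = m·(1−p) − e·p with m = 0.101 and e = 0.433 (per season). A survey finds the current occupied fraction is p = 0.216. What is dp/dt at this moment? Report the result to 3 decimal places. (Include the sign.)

-0.014

Colonization term: m·(1−p) = 0.101×0.7840 = 0.07918.
Extinction term: e·p = 0.09353.
dp/dt = 0.07918 − 0.09353 = -0.01434.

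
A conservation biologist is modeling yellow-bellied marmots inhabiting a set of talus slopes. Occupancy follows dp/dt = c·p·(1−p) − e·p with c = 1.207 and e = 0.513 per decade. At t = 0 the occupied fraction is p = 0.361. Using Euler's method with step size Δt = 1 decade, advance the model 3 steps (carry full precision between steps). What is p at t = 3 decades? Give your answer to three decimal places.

Update rule: p ← p + [c·p·(1−p) − e·p]·Δt with Δt = 1.
  1  |  dp/dt·Δt = +0.093237  |  p_1 = 0.454237
  2  |  dp/dt·Δt = +0.066199  |  p_2 = 0.520435
  3  |  dp/dt·Δt = +0.034263  |  p_3 = 0.554698

0.555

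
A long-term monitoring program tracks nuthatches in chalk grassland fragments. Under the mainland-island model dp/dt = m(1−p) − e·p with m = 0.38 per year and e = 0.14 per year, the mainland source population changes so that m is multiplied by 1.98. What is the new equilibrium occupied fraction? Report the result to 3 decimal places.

0.843

Before: p* = 0.38/(0.38+0.14) = 0.7308.
After: m = 0.7524, e = 0.14; p* = 0.7524/0.8924 = 0.8431.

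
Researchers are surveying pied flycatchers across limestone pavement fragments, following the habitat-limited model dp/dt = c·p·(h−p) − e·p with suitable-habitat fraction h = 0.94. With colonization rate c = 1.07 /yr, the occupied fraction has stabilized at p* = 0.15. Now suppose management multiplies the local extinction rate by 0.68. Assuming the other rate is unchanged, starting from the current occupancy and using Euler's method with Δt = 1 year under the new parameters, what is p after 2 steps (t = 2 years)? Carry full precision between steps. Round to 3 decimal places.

Balance c(h−p*) = e gives e = 1.07×(0.94 − 0.15000) = 0.84530.
Starting from p₀ = 0.15000; update p ← p + (dp/dt)·Δt with the new parameters.
  1  |  dp/dt·Δt = +0.040574  |  p_1 = 0.190574
  2  |  dp/dt·Δt = +0.043276  |  p_2 = 0.233850

0.234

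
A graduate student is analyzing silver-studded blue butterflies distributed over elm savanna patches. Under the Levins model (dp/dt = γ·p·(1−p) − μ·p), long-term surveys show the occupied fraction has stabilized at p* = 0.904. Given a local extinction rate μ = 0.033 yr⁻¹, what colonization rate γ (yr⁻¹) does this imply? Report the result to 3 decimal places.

At equilibrium γ(1−p*) = μ, so γ = μ/(1−p*).
γ = 0.033/(1 − 0.904) = 0.033/0.0960 = 0.3438.

0.344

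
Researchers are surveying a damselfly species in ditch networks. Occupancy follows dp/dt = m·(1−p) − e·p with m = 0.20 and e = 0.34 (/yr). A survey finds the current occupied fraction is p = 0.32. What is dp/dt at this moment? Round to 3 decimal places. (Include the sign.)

0.027

Colonization term: m·(1−p) = 0.20×0.6800 = 0.13600.
Extinction term: e·p = 0.10880.
dp/dt = 0.13600 − 0.10880 = 0.02720.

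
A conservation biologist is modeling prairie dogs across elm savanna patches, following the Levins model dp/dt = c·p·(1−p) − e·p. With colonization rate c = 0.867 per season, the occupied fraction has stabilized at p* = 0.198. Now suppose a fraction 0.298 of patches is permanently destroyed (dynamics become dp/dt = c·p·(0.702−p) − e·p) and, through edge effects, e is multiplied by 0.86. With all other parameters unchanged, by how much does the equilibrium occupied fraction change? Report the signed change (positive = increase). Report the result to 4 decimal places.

Balance c(1−p*) = e gives e = 0.867×(1 − 0.19800) = 0.69533.
New p* = 0.702 − e/c = 0.702 − 0.59798/0.86700 = 0.01229.
Δp* = 0.01229 − 0.19800 = -0.18571.

-0.1857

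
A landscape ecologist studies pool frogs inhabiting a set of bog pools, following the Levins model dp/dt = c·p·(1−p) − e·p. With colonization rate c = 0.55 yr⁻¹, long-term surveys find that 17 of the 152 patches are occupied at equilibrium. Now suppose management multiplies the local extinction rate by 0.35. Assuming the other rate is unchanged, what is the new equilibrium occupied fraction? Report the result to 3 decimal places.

Observed p* = 17/152 = 0.11184.
Balance c(1−p*) = e gives e = 0.55×(1 − 0.11184) = 0.48849.
New p* = 1 − e/c = 1 − 0.17097/0.55000 = 0.68915.

0.689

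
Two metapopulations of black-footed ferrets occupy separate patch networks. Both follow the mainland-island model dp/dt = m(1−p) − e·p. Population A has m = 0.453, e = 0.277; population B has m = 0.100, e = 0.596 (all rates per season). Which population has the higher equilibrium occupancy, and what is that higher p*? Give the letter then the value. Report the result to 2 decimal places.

A, 0.62

A: p*_A = m/(m+e) = 0.453/0.7300 = 0.6205.
B: p*_B = 0.100/0.6960 = 0.1437.
A is higher at 0.6205.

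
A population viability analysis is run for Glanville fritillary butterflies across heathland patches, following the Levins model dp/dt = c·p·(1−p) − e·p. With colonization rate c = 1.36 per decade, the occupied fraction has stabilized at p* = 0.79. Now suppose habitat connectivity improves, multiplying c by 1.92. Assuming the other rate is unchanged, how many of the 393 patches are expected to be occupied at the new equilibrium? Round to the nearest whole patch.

Balance c(1−p*) = e gives e = 1.36×(1 − 0.79000) = 0.28560.
New p* = 1 − e/c = 1 − 0.28560/2.61120 = 0.89062.
Expected occupied = 393 × 0.89062 = 350.01 ≈ 350.

350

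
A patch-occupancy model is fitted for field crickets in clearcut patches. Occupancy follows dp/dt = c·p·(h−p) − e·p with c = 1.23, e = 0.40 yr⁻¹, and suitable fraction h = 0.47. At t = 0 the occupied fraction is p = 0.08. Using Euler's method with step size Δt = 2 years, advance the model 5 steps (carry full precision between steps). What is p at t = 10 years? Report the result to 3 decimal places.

0.130

Update rule: p ← p + [c·p·(h−p) − e·p]·Δt with Δt = 2.
p: 0.08000 → 0.09275  (Δp = +0.01275)
p: 0.09275 → 0.10463  (Δp = +0.01188)
p: 0.10463 → 0.11497  (Δp = +0.01034)
p: 0.11497 → 0.12340  (Δp = +0.00844)
p: 0.12340 → 0.12990  (Δp = +0.00649)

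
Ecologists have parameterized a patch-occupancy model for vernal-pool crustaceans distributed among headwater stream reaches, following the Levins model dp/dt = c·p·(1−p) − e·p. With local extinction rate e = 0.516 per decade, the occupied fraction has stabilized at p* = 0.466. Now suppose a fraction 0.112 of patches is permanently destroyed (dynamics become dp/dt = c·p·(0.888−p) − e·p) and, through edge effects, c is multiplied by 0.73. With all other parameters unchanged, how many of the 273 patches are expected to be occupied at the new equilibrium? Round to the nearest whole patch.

Balance c(1−p*) = e gives c = e/(1 − 0.46600) = 0.516/0.53400 = 0.96629.
New p* = 0.888 − e/c = 0.888 − 0.51600/0.70539 = 0.15649.
Expected occupied = 273 × 0.15649 = 42.72 ≈ 43.

43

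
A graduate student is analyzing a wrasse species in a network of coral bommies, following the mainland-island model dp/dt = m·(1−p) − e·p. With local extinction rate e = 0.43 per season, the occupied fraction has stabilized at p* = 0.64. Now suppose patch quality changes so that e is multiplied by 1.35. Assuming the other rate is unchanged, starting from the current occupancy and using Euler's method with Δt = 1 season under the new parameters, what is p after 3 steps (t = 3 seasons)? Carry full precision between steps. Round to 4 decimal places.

0.5654

Balance m(1−p*) = e·p* gives m = e·p*/(1−p*) = 0.43×0.64000/0.36000 = 0.76444.
Starting from p₀ = 0.64000; update p ← p + (dp/dt)·Δt with the new parameters.
  1  |  dp/dt·Δt = -0.096320  |  p_1 = 0.543680
  2  |  dp/dt·Δt = +0.033225  |  p_2 = 0.576905
  3  |  dp/dt·Δt = -0.011461  |  p_3 = 0.565444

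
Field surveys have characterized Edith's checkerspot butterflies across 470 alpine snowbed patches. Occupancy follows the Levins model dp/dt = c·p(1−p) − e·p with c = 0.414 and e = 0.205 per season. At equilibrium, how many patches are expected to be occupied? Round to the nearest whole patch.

p* = 1 − e/c = 1 − 0.205/0.414 = 0.5048.
Expected occupied patches = N × p* = 470 × 0.5048 = 237.27 ≈ 237.

237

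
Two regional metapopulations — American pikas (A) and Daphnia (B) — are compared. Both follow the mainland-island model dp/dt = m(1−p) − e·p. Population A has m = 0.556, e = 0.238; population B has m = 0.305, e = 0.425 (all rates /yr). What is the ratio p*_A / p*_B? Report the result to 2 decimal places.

A: p*_A = m/(m+e) = 0.556/0.7940 = 0.7003.
B: p*_B = 0.305/0.7300 = 0.4178.
p*_A / p*_B = 0.7003/0.4178 = 1.6760.

1.68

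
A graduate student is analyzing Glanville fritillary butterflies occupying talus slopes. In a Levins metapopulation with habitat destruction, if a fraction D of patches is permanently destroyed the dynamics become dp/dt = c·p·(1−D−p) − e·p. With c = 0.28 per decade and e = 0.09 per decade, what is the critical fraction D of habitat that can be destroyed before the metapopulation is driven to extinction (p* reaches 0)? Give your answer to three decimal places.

The nontrivial equilibrium is p* = (1−D) − e/c; extinction occurs when this hits zero.
So D_crit = 1 − e/c = 1 − 0.09/0.28 = 1 − 0.3214 = 0.6786.
Note this equals the original equilibrium occupancy — the Levins extinction-debt result.

0.679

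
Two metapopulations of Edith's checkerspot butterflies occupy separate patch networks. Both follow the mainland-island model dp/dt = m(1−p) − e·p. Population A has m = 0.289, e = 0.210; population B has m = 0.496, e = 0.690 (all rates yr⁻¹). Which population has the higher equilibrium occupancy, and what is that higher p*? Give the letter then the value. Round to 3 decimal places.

A: p*_A = m/(m+e) = 0.289/0.4990 = 0.5792.
B: p*_B = 0.496/1.1860 = 0.4182.
A is higher at 0.5792.

A, 0.579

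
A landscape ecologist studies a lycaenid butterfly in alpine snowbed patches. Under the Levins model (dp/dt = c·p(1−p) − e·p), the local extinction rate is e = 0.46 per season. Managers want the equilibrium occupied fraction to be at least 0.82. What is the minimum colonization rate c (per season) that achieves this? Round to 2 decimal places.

2.56

p* = 1 − e/c ≥ 0.82 requires e/c ≤ 0.1800, i.e. c ≥ e/0.1800.
c_min = 0.46/0.1800 = 2.5556.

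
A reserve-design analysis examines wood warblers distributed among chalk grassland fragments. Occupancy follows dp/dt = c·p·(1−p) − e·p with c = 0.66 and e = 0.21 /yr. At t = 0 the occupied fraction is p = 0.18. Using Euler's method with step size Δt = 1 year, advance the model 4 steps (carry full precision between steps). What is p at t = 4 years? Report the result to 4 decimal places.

Update rule: p ← p + [c·p·(1−p) − e·p]·Δt with Δt = 1.
t = 1: p = 0.18000 + (+0.05962) = 0.23962
t = 2: p = 0.23962 + (+0.06993) = 0.30955
t = 3: p = 0.30955 + (+0.07606) = 0.38560
t = 4: p = 0.38560 + (+0.07539) = 0.46099

0.4610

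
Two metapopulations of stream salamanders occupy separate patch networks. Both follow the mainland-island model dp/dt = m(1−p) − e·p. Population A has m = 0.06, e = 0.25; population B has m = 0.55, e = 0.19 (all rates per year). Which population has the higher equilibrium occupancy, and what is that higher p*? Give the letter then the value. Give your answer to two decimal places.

A: p*_A = m/(m+e) = 0.06/0.3100 = 0.1935.
B: p*_B = 0.55/0.7400 = 0.7432.
B is higher at 0.7432.

B, 0.74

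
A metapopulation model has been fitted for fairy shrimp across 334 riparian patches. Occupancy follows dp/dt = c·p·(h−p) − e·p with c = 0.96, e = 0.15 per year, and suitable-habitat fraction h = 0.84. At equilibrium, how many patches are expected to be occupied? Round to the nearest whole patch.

228

p* = h − e/c = 0.84 − 0.1562 = 0.6837.
Expected occupied patches = N × p* = 334 × 0.6837 = 228.37 ≈ 228.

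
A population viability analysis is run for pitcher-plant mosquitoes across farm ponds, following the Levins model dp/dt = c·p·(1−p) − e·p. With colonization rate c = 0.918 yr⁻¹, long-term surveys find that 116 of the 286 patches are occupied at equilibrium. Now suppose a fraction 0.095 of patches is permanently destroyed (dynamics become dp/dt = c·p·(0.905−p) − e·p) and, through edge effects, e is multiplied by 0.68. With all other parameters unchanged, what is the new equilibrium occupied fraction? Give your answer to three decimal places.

Observed p* = 116/286 = 0.40559.
Balance c(1−p*) = e gives e = 0.918×(1 − 0.40559) = 0.54567.
New p* = 0.905 − e/c = 0.905 − 0.37106/0.91800 = 0.50080.

0.501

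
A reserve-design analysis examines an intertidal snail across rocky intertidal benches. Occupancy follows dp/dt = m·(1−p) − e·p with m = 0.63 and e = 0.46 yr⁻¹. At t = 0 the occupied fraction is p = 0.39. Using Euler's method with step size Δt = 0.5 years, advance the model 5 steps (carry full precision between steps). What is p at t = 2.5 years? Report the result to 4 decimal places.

Update rule: p ← p + [m·(1−p) − e·p]·Δt with Δt = 0.5.
step 1: Δp = +0.10245, p = 0.49245
step 2: Δp = +0.04661, p = 0.53906
step 3: Δp = +0.02121, p = 0.56027
step 4: Δp = +0.00965, p = 0.56992
step 5: Δp = +0.00439, p = 0.57432

0.5743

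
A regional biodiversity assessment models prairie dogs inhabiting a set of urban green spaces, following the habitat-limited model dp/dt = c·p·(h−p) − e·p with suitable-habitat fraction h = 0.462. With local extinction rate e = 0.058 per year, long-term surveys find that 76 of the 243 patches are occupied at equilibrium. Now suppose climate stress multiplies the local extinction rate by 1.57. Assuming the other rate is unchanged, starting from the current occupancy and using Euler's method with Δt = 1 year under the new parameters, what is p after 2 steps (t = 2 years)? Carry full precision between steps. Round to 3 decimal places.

0.294

Observed p* = 76/243 = 0.31276.
Balance c(h−p*) = e gives c = e/(0.462 − 0.31276) = 0.058/0.14924 = 0.38863.
Starting from p₀ = 0.31276; update p ← p + (dp/dt)·Δt with the new parameters.
  1  |  dp/dt·Δt = -0.010340  |  p_1 = 0.302417
  2  |  dp/dt·Δt = -0.008783  |  p_2 = 0.293635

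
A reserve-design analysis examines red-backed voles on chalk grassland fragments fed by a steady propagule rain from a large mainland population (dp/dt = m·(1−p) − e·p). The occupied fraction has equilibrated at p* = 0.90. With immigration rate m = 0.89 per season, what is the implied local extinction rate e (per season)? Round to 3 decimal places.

At equilibrium m(1−p*) = e·p*, so e = m(1−p*)/p*.
e = 0.89 × 0.1000 / 0.90 = 0.0989.

0.099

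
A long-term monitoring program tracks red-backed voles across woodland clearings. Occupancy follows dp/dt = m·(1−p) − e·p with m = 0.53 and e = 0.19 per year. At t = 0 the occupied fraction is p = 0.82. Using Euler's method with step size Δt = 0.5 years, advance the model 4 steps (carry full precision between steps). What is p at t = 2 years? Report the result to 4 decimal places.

0.7502

Update rule: p ← p + [m·(1−p) − e·p]·Δt with Δt = 0.5.
t = 0.5: p = 0.82000 + (-0.03020) = 0.78980
t = 1: p = 0.78980 + (-0.01933) = 0.77047
t = 1.5: p = 0.77047 + (-0.01237) = 0.75810
t = 2: p = 0.75810 + (-0.00792) = 0.75019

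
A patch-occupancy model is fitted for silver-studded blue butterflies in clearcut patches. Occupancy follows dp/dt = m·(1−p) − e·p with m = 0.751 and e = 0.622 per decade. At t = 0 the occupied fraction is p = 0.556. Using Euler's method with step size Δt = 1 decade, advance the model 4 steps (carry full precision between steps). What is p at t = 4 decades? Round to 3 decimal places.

0.547

Update rule: p ← p + [m·(1−p) − e·p]·Δt with Δt = 1.
p: 0.55600 → 0.54361  (Δp = -0.01239)
p: 0.54361 → 0.54823  (Δp = +0.00462)
p: 0.54823 → 0.54651  (Δp = -0.00172)
p: 0.54651 → 0.54715  (Δp = +0.00064)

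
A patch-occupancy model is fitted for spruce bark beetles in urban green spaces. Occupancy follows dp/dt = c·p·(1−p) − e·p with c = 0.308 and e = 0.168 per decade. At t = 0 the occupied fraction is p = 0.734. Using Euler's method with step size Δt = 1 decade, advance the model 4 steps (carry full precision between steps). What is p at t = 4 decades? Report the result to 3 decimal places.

0.568

Update rule: p ← p + [c·p·(1−p) − e·p]·Δt with Δt = 1.
step 1: Δp = -0.06318, p = 0.67082
step 2: Δp = -0.04469, p = 0.62614
step 3: Δp = -0.03309, p = 0.59305
step 4: Δp = -0.02530, p = 0.56775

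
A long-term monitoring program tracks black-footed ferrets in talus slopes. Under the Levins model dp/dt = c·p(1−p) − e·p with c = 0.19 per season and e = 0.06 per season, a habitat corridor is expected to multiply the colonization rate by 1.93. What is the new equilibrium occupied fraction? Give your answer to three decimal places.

Before: p* = 1 − 0.06/0.19 = 0.6842.
After the change, c = 0.3667, e = 0.06, so p* = 1 − 0.06/0.3667 = 0.8364.

0.836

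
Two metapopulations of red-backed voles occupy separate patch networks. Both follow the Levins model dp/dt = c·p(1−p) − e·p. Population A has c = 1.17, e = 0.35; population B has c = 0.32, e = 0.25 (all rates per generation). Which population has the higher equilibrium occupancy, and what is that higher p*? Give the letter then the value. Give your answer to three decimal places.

A: p*_A = 1 − 0.35/1.17 = 0.7009.
B: p*_B = 1 − 0.25/0.32 = 0.2188.
A is higher at 0.7009.

A, 0.701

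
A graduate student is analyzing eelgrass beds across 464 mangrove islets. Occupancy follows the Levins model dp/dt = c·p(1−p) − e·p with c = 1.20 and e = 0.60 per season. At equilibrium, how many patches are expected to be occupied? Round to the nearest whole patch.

232

p* = 1 − e/c = 1 − 0.60/1.20 = 0.5000.
Expected occupied patches = N × p* = 464 × 0.5000 = 232.00 ≈ 232.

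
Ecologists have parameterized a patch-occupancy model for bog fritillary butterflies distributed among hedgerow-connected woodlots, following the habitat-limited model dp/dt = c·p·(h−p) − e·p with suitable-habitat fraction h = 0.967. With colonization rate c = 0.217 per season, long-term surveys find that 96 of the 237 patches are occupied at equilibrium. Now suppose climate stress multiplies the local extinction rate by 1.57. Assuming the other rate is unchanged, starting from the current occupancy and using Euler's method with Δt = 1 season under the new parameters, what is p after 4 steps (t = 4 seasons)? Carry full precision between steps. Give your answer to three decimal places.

Observed p* = 96/237 = 0.40506.
Balance c(h−p*) = e gives e = 0.217×(0.967 − 0.40506) = 0.12194.
Starting from p₀ = 0.40506; update p ← p + (dp/dt)·Δt with the new parameters.
p: 0.40506 → 0.37691  (Δp = -0.02815)
p: 0.37691 → 0.35301  (Δp = -0.02389)
p: 0.35301 → 0.33246  (Δp = -0.02055)
p: 0.33246 → 0.31459  (Δp = -0.01787)

0.315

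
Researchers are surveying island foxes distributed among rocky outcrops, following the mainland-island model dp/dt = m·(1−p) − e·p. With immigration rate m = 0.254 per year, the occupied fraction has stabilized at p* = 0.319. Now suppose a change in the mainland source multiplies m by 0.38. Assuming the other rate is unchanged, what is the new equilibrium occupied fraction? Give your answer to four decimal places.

0.1511

Balance m(1−p*) = e·p* gives e = m(1−p*)/p* = 0.254×0.68100/0.31900 = 0.54224.
New p* = m/(m+e) = 0.09652/(0.09652+0.54224) = 0.15111.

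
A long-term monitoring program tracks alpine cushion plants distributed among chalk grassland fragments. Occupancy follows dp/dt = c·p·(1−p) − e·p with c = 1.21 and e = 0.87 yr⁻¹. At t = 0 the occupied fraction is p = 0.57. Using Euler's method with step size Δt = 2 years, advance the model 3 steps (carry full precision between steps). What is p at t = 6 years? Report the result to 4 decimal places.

Update rule: p ← p + [c·p·(1−p) − e·p]·Δt with Δt = 2.
p: 0.57000 → 0.17134  (Δp = -0.39866)
p: 0.17134 → 0.21681  (Δp = +0.04547)
p: 0.21681 → 0.25048  (Δp = +0.03368)

0.2505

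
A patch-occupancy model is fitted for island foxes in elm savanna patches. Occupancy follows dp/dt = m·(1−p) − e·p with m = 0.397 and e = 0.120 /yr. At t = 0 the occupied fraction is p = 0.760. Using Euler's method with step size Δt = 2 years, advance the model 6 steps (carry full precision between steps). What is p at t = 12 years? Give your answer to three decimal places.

0.768

Update rule: p ← p + [m·(1−p) − e·p]·Δt with Δt = 2.
step 1: Δp = +0.00816, p = 0.76816
step 2: Δp = -0.00028, p = 0.76788
step 3: Δp = +0.00001, p = 0.76789
step 4: Δp = -0.00000, p = 0.76789
step 5: Δp = +0.00000, p = 0.76789
step 6: Δp = -0.00000, p = 0.76789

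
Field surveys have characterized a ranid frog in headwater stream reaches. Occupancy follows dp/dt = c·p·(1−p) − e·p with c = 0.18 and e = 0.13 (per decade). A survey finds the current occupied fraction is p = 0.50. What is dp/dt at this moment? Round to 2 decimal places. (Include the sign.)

Colonization term: c·p·(1−p) = 0.18×0.50×0.5000 = 0.04500.
Extinction term: e·p = 0.06500.
dp/dt = 0.04500 − 0.06500 = -0.02000.

-0.02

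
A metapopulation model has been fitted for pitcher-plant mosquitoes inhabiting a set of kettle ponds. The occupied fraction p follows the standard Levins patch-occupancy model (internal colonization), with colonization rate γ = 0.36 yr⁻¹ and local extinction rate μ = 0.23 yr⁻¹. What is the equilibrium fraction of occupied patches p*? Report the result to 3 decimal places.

Setting dp/dt = 0 and dividing through by p* gives γ·(1−p*) = μ.
So p* = 1 − μ/γ = 1 − 0.23/0.36 = 1 − 0.6389 = 0.3611.

0.361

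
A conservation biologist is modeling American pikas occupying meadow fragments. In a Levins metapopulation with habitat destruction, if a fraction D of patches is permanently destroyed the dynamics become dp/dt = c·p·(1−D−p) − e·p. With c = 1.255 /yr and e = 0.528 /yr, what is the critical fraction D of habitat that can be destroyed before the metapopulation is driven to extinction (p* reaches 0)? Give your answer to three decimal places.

0.579

The nontrivial equilibrium is p* = (1−D) − e/c; extinction occurs when this hits zero.
So D_crit = 1 − e/c = 1 − 0.528/1.255 = 1 − 0.4207 = 0.5793.
This equals the undisturbed p*, a classic result of Lande's extension.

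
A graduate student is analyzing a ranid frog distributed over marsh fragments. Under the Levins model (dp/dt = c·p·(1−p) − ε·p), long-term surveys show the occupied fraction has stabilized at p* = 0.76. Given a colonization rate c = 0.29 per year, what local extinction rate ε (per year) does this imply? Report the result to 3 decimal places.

0.070

At equilibrium c(1−p*) = ε.
ε = 0.29 × (1 − 0.76) = 0.29 × 0.2400 = 0.0696.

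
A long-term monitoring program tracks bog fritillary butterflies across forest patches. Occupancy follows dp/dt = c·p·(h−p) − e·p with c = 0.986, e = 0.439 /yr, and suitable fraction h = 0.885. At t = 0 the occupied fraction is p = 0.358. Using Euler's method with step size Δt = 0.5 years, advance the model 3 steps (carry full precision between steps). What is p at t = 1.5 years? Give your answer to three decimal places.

Update rule: p ← p + [c·p·(h−p) − e·p]·Δt with Δt = 0.5.
  1  |  dp/dt·Δt = +0.014431  |  p_1 = 0.372431
  2  |  dp/dt·Δt = +0.012363  |  p_2 = 0.384795
  3  |  dp/dt·Δt = +0.010428  |  p_3 = 0.395223

0.395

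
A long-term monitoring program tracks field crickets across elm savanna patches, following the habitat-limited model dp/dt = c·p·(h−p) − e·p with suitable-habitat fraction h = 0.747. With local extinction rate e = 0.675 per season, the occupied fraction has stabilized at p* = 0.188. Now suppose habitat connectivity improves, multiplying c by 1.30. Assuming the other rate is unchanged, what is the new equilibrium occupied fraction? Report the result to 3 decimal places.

0.317

Balance c(h−p*) = e gives c = e/(0.747 − 0.18800) = 0.675/0.55900 = 1.20751.
New p* = 0.747 − e/c = 0.747 − 0.67500/1.56976 = 0.31700.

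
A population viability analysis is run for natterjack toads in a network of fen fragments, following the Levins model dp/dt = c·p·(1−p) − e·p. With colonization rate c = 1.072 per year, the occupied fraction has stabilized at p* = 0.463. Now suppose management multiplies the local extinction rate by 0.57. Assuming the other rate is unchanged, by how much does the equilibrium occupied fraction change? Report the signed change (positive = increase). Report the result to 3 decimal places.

0.231

Balance c(1−p*) = e gives e = 1.072×(1 − 0.46300) = 0.57566.
New p* = 1 − e/c = 1 − 0.32813/1.07200 = 0.69391.
Δp* = 0.69391 − 0.46300 = +0.23091.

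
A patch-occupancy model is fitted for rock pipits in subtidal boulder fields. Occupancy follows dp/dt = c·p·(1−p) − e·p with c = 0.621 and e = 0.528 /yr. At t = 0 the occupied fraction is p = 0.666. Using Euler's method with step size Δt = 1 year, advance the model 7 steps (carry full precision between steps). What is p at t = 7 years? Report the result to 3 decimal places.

Update rule: p ← p + [c·p·(1−p) − e·p]·Δt with Δt = 1.
  1  |  dp/dt·Δt = -0.213510  |  p_1 = 0.452490
  2  |  dp/dt·Δt = -0.085066  |  p_2 = 0.367423
  3  |  dp/dt·Δt = -0.049665  |  p_3 = 0.317759
  4  |  dp/dt·Δt = -0.033151  |  p_4 = 0.284608
  5  |  dp/dt·Δt = -0.023833  |  p_5 = 0.260774
  6  |  dp/dt·Δt = -0.017978  |  p_6 = 0.242796
  7  |  dp/dt·Δt = -0.014028  |  p_7 = 0.228768

0.229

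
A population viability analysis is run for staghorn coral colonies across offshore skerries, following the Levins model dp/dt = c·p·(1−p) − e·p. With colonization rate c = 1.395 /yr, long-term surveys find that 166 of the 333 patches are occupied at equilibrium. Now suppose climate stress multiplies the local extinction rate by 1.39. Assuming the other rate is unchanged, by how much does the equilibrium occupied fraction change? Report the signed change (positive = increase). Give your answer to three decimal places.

Observed p* = 166/333 = 0.49850.
Balance c(1−p*) = e gives e = 1.395×(1 − 0.49850) = 0.69959.
New p* = 1 − e/c = 1 − 0.97243/1.39500 = 0.30292.
Δp* = 0.30292 − 0.49850 = -0.19558.

-0.196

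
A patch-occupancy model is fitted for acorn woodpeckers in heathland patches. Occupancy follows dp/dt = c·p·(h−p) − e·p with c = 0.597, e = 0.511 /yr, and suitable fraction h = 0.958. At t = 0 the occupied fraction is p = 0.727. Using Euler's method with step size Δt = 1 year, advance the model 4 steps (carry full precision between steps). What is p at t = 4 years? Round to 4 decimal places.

Update rule: p ← p + [c·p·(h−p) − e·p]·Δt with Δt = 1.
  1  |  dp/dt·Δt = -0.271239  |  p_1 = 0.455761
  2  |  dp/dt·Δt = -0.096240  |  p_2 = 0.359521
  3  |  dp/dt·Δt = -0.055261  |  p_3 = 0.304260
  4  |  dp/dt·Δt = -0.036729  |  p_4 = 0.267530

0.2675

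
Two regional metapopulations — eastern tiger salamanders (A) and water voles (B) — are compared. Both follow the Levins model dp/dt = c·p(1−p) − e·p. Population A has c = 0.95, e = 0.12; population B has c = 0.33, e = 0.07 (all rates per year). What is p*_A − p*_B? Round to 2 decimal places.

A: p*_A = 1 − 0.12/0.95 = 0.8737.
B: p*_B = 1 − 0.07/0.33 = 0.7879.
p*_A − p*_B = 0.8737 − 0.7879 = 0.0858.

0.09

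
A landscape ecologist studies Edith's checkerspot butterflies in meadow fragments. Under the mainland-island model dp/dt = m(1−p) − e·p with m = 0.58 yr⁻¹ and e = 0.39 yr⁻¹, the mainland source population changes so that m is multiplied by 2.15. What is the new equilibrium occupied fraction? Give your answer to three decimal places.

Before: p* = 0.58/(0.58+0.39) = 0.5979.
After: m = 1.247, e = 0.39; p* = 1.247/1.6370 = 0.7618.

0.762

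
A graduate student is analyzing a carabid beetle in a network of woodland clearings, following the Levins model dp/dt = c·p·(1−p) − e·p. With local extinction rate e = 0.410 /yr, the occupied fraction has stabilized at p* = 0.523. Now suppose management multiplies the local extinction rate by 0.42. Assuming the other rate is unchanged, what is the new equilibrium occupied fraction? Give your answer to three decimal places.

Balance c(1−p*) = e gives c = e/(1 − 0.52300) = 0.410/0.47700 = 0.85954.
New p* = 1 − e/c = 1 − 0.17220/0.85954 = 0.79966.

0.800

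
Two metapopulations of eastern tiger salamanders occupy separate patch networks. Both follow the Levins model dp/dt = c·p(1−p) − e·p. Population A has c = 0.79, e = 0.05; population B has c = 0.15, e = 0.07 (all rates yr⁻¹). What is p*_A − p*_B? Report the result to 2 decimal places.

0.40

A: p*_A = 1 − 0.05/0.79 = 0.9367.
B: p*_B = 1 − 0.07/0.15 = 0.5333.
p*_A − p*_B = 0.9367 − 0.5333 = 0.4034.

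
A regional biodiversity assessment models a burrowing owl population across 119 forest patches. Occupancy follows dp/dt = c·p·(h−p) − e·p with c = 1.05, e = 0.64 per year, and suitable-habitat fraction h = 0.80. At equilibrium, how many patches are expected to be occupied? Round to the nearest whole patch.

p* = h − e/c = 0.80 − 0.6095 = 0.1905.
Expected occupied patches = N × p* = 119 × 0.1905 = 22.67 ≈ 23.

23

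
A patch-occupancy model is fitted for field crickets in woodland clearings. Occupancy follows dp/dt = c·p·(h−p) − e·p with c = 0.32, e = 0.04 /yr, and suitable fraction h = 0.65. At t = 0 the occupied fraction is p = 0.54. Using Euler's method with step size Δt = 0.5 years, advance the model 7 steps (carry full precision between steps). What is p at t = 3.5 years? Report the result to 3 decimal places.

0.533

Update rule: p ← p + [c·p·(h−p) − e·p]·Δt with Δt = 0.5.
p: 0.54000 → 0.53870  (Δp = -0.00130)
p: 0.53870 → 0.53752  (Δp = -0.00118)
p: 0.53752 → 0.53645  (Δp = -0.00108)
p: 0.53645 → 0.53546  (Δp = -0.00098)
p: 0.53546 → 0.53457  (Δp = -0.00090)
p: 0.53457 → 0.53375  (Δp = -0.00082)
p: 0.53375 → 0.53300  (Δp = -0.00075)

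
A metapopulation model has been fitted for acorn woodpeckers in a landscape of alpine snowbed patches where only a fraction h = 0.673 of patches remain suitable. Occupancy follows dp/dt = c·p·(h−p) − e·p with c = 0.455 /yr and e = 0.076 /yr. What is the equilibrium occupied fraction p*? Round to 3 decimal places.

Setting dp/dt = 0 and dividing by p* gives c·(h−p*) = e.
So p* = h − e/c = 0.673 − 0.076/0.455 = 0.673 − 0.1670 = 0.5060.

0.506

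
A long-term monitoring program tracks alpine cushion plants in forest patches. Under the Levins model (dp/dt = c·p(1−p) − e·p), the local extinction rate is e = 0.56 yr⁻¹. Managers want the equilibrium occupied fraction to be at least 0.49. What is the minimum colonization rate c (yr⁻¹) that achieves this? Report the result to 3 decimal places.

1.098

p* = 1 − e/c ≥ 0.49 requires e/c ≤ 0.5100, i.e. c ≥ e/0.5100.
c_min = 0.56/0.5100 = 1.0980.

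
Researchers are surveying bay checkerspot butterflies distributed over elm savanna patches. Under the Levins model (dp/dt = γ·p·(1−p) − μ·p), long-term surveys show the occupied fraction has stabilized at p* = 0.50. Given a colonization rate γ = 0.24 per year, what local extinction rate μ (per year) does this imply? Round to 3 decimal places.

At equilibrium γ(1−p*) = μ.
μ = 0.24 × (1 − 0.50) = 0.24 × 0.5000 = 0.1200.

0.120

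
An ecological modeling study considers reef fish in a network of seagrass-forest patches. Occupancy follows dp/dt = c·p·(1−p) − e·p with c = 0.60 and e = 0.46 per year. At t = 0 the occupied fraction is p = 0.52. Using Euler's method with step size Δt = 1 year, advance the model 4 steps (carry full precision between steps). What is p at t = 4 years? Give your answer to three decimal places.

0.323

Update rule: p ← p + [c·p·(1−p) − e·p]·Δt with Δt = 1.
p: 0.52000 → 0.43056  (Δp = -0.08944)
p: 0.43056 → 0.37961  (Δp = -0.05095)
p: 0.37961 → 0.34629  (Δp = -0.03332)
p: 0.34629 → 0.32282  (Δp = -0.02347)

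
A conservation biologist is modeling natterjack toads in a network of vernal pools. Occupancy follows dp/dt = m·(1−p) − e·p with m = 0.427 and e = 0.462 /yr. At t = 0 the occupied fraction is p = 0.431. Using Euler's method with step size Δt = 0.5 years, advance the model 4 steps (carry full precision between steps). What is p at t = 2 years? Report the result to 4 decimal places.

0.4756

Update rule: p ← p + [m·(1−p) − e·p]·Δt with Δt = 0.5.
t = 0.5: p = 0.43100 + (+0.02192) = 0.45292
t = 1: p = 0.45292 + (+0.01218) = 0.46510
t = 1.5: p = 0.46510 + (+0.00676) = 0.47186
t = 2: p = 0.47186 + (+0.00376) = 0.47562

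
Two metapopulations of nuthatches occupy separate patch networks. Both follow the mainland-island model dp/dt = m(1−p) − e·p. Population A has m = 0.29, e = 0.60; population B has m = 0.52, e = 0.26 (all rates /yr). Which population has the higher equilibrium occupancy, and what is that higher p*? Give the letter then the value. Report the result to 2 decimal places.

B, 0.67

A: p*_A = m/(m+e) = 0.29/0.8900 = 0.3258.
B: p*_B = 0.52/0.7800 = 0.6667.
B is higher at 0.6667.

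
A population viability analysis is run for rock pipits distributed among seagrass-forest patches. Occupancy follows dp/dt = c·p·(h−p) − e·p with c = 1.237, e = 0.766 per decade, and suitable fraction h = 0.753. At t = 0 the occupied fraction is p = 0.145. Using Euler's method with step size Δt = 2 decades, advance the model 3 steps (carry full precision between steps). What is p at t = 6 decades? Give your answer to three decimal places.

Update rule: p ← p + [c·p·(h−p) − e·p]·Δt with Δt = 2.
t = 2: p = 0.14500 + (-0.00403) = 0.14097
t = 4: p = 0.14097 + (-0.00251) = 0.13845
t = 6: p = 0.13845 + (-0.00161) = 0.13685

0.137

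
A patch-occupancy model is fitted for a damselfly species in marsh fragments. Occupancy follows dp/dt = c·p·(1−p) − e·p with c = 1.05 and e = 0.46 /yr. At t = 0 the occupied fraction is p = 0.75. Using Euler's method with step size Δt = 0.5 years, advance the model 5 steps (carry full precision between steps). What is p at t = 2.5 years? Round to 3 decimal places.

0.585

Update rule: p ← p + [c·p·(1−p) − e·p]·Δt with Δt = 0.5.
  1  |  dp/dt·Δt = -0.074063  |  p_1 = 0.675937
  2  |  dp/dt·Δt = -0.040466  |  p_2 = 0.635471
  3  |  dp/dt·Δt = -0.024543  |  p_3 = 0.610928
  4  |  dp/dt·Δt = -0.015723  |  p_4 = 0.595204
  5  |  dp/dt·Δt = -0.010405  |  p_5 = 0.584799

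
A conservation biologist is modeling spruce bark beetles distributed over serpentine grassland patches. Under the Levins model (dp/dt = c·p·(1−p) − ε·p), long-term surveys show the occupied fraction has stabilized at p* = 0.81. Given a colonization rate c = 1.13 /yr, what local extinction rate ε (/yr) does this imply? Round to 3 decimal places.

At equilibrium c(1−p*) = ε.
ε = 1.13 × (1 − 0.81) = 1.13 × 0.1900 = 0.2147.

0.215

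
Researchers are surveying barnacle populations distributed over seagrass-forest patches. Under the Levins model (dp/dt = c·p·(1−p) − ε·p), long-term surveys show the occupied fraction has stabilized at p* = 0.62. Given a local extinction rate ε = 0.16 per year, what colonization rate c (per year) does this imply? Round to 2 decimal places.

0.42

At equilibrium c(1−p*) = ε, so c = ε/(1−p*).
c = 0.16/(1 − 0.62) = 0.16/0.3800 = 0.4211.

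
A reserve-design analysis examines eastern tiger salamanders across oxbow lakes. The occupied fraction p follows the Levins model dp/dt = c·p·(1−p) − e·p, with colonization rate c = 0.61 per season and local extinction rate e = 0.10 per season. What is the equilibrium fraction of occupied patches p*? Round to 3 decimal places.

At equilibrium, colonization balances extinction: c·p*·(1−p*) = e·p*.
So p* = 1 − e/c = 1 − 0.10/0.61 = 1 − 0.1639 = 0.8361.

0.836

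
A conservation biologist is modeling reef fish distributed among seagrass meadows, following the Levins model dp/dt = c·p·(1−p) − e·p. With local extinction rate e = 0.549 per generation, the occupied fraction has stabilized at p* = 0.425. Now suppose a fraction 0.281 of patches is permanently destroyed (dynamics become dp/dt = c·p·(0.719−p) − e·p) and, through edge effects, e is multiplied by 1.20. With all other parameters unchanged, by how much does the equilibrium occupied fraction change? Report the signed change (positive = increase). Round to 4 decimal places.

-0.3960

Balance c(1−p*) = e gives c = e/(1 − 0.42500) = 0.549/0.57500 = 0.95478.
New p* = 0.719 − e/c = 0.719 − 0.65880/0.95478 = 0.02900.
Δp* = 0.02900 − 0.42500 = -0.39600.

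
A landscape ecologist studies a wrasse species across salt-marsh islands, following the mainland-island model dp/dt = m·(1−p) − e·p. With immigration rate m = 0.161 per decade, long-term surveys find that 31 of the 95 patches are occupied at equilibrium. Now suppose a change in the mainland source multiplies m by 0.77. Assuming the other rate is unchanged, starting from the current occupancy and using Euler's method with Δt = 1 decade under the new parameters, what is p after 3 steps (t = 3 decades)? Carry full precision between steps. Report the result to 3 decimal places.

0.280

Observed p* = 31/95 = 0.32632.
Balance m(1−p*) = e·p* gives e = m(1−p*)/p* = 0.161×0.67368/0.32632 = 0.33239.
Starting from p₀ = 0.32632; update p ← p + (dp/dt)·Δt with the new parameters.
t = 1: p = 0.32632 + (-0.02495) = 0.30137
t = 2: p = 0.30137 + (-0.01356) = 0.28781
t = 3: p = 0.28781 + (-0.00737) = 0.28043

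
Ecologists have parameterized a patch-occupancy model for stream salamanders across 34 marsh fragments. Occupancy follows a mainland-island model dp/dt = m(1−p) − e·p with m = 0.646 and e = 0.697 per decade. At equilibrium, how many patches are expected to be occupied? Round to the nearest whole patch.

p* = m/(m+e) = 0.646/1.3430 = 0.4810.
Expected occupied patches = N × p* = 34 × 0.4810 = 16.35 ≈ 16.

16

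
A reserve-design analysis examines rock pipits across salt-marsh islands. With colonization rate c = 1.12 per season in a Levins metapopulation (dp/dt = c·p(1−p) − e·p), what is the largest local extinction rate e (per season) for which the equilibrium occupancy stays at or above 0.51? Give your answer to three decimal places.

0.549

1 − e/c ≥ 0.51 ⇒ e ≤ c(1 − 0.51) = 1.12 × 0.4900.
e_max = 0.5488.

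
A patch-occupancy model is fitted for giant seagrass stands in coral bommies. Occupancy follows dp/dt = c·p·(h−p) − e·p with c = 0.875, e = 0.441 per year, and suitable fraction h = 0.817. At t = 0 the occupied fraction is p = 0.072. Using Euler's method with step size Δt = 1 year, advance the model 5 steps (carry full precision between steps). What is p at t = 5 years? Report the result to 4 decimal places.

Update rule: p ← p + [c·p·(h−p) − e·p]·Δt with Δt = 1.
  1  |  dp/dt·Δt = +0.015183  |  p_1 = 0.087183
  2  |  dp/dt·Δt = +0.017226  |  p_2 = 0.104409
  3  |  dp/dt·Δt = +0.019056  |  p_3 = 0.123466
  4  |  dp/dt·Δt = +0.020476  |  p_4 = 0.143942
  5  |  dp/dt·Δt = +0.021293  |  p_5 = 0.165235

0.1652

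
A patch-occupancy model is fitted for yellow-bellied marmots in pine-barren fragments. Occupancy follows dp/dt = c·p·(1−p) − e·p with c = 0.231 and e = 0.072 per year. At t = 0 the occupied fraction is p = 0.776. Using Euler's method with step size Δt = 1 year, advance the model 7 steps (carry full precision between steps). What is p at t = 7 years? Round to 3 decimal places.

Update rule: p ← p + [c·p·(1−p) − e·p]·Δt with Δt = 1.
p: 0.77600 → 0.76028  (Δp = -0.01572)
p: 0.76028 → 0.74764  (Δp = -0.01264)
p: 0.74764 → 0.73740  (Δp = -0.01025)
p: 0.73740 → 0.72903  (Δp = -0.00836)
p: 0.72903 → 0.72218  (Δp = -0.00686)
p: 0.72218 → 0.71653  (Δp = -0.00565)
p: 0.71653 → 0.71186  (Δp = -0.00467)

0.712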